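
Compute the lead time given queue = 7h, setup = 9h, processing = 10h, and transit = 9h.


Lead time = queue + setup + processing + transit
= 7 + 9 + 10 + 9
= 35 hours


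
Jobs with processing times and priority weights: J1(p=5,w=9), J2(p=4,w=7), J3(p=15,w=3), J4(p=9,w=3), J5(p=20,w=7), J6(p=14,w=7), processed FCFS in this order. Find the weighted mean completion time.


Completion times:
  J1: C=5, w×C=9×5=45
  J2: C=9, w×C=7×9=63
  J3: C=24, w×C=3×24=72
  J4: C=33, w×C=3×33=99
  J5: C=53, w×C=7×53=371
  J6: C=67, w×C=7×67=469
Sum w×C = 1119
Sum w = 36
Weighted avg = 1119/36
= 31.08


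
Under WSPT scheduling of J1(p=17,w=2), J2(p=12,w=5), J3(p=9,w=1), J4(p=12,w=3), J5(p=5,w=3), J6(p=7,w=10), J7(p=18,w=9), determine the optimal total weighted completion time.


WSPT order (by p/w): J6 → J5 → J7 → J2 → J4 → J1 → J3
  J6: C=7, w·C=10×7=70
  J5: C=12, w·C=3×12=36
  J7: C=30, w·C=9×30=270
  J2: C=42, w·C=5×42=210
  J4: C=54, w·C=3×54=162
  J1: C=71, w·C=2×71=142
  J3: C=80, w·C=1×80=80
Σ w·C = 970
= 970


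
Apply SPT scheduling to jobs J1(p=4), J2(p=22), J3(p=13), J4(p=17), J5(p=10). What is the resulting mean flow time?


SPT order: J1 → J5 → J3 → J4 → J2
Completion times:
  J1: C=4
  J5: C=14
  J3: C=27
  J4: C=44
  J2: C=66
Sum = 155, n = 5
Mean flow = 155/5
= 31.00


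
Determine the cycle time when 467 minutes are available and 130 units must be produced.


Cycle time = available time / demand
= 467 / 130
= 3.59 min/unit


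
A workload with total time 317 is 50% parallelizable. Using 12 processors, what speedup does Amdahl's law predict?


Amdahl's law: T_p = T × ((1-p) + p/N)
= 317 × ((1-0.5) + 0.5/12)
= 317 × (0.50 + 0.0417)
= 317 × 0.5417
= 171.71
Speedup = 317/171.71
= 1.85×


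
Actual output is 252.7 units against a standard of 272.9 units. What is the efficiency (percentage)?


Efficiency = (actual / standard) × 100
= (252.7 / 272.9) × 100
= 92.6%


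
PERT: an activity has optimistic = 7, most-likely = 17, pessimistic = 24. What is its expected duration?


te = (o + 4m + p) / 6
= (7 + 4×17 + 24) / 6
= (7 + 68 + 24) / 6
= 99 / 6
= 16.50


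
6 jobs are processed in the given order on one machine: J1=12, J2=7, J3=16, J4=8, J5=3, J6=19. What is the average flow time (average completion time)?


Completion times:
  J1: completes at 12
  J2: completes at 19
  J3: completes at 35
  J4: completes at 43
  J5: completes at 46
  J6: completes at 65
Sum = 220
Average = 220/6
= 36.67


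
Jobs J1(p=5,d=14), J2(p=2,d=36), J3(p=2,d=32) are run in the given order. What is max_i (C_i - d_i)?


Lateness per job (L = C - d):
  J1: C=5, d=14, L=-9
  J2: C=7, d=36, L=-29
  J3: C=9, d=32, L=-23
Lmax = max(-9, -29, -23)
= -9


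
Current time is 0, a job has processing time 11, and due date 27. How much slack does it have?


Slack = due - current_time - processing
= 27 - 0 - 11
= 16


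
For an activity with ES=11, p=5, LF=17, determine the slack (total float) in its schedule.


EF = ES + duration = 11 + 5 = 16
LS = LF - duration = 17 - 5 = 12
Total Float = LF - EF = 17 - 16
(or LS - ES = 12 - 11)
= 1


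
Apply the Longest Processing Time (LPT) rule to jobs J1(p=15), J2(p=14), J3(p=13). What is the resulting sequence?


LPT: sort by longest processing time first
  J1: p=15
  J2: p=14
  J3: p=13
Order: J1 → J2 → J3


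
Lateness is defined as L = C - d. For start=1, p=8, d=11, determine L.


Completion = 1 + 8 = 9
Lateness = C - d = 9 - 11
= -2


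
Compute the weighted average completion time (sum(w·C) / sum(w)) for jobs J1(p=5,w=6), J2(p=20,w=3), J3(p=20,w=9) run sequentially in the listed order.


Completion times:
  J1: C=5, w×C=6×5=30
  J2: C=25, w×C=3×25=75
  J3: C=45, w×C=9×45=405
Sum w×C = 510
Sum w = 18
Weighted avg = 510/18
= 28.33


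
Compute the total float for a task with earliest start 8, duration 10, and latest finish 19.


EF = ES + duration = 8 + 10 = 18
LS = LF - duration = 19 - 10 = 9
Total Float = LF - EF = 19 - 18
(or LS - ES = 9 - 8)
= 1


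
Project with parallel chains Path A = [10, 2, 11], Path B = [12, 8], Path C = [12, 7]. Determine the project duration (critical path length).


Path A: 10 + 2 + 11 = 23
Path B: 12 + 8 = 20
Path C: 12 + 7 = 19
Critical path = longest = max(23, 20, 19)
= 23 (Path A)


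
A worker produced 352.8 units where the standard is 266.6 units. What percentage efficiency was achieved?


Efficiency = (actual / standard) × 100
= (352.8 / 266.6) × 100
= 132.3%


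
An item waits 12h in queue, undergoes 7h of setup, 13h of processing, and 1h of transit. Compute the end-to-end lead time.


Lead time = queue + setup + processing + transit
= 12 + 7 + 13 + 1
= 33 hours


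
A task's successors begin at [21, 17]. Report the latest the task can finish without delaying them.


LF = min of all successor start times
Successors start at: [21, 17]
LF = min(21, 17)
= 17


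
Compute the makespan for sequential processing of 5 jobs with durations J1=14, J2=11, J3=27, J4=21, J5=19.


Sequential makespan: sum all processing times
= 14 + 11 + 27 + 21 + 19
= 92 time units


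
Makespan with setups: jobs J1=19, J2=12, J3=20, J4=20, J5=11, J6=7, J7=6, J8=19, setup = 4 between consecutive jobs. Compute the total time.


Makespan = Σ processing + (n-1) × setup
= (19 + 12 + 20 + 20 + 11 + 7 + 6 + 19) + (8-1)×4
= 114 + 28
= 142 time units


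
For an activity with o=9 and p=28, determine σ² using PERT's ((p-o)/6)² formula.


σ² = ((p - o) / 6)² = (p - o)² / 36
= (28 - 9)² / 36
= 19² / 36
= 361 / 36
= 10.0278


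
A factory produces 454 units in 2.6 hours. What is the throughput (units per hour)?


Throughput = units / time
= 454 / 2.6
= 174.6 units/hour


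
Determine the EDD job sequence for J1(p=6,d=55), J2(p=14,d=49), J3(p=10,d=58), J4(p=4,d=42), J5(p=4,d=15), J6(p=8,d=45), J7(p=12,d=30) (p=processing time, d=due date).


EDD: sort by earliest due date
  J5: d=15, p=4
  J7: d=30, p=12
  J4: d=42, p=4
  J6: d=45, p=8
  J2: d=49, p=14
  J1: d=55, p=6
  J3: d=58, p=10
Order: J5 → J7 → J4 → J6 → J2 → J1 → J3


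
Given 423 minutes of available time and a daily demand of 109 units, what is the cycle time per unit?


Cycle time = available time / demand
= 423 / 109
= 3.88 min/unit


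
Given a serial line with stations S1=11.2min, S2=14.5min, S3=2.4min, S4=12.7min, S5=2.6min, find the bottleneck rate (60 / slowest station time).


Bottleneck = longest station time
Station times: [11.2, 14.5, 2.4, 12.7, 2.6]
Max = 14.5 min
Rate = 60 / 14.5
= 4.14 units/hour (bottleneck: 14.5min)


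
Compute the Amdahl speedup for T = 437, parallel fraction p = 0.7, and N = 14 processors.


Amdahl's law: T_p = T × ((1-p) + p/N)
= 437 × ((1-0.7) + 0.7/14)
= 437 × (0.30 + 0.0500)
= 437 × 0.3500
= 152.95
Speedup = 437/152.95
= 2.86×


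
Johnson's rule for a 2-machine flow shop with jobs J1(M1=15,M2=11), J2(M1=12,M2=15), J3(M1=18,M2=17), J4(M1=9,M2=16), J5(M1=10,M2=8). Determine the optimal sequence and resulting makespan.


Johnson's rule:
Group 1 (M1≤M2, sort by M1): ['J4', 'J2']
Group 2 (M1>M2, sort desc M2): ['J3', 'J1', 'J5']
Sequence: J4 → J2 → J3 → J1 → J5
Makespan calculation:
  J4: M1 done=9, M2 done=25
  J2: M1 done=21, M2 done=40
  J3: M1 done=39, M2 done=57
  J1: M1 done=54, M2 done=68
  J5: M1 done=64, M2 done=76
= Sequence: J4 → J2 → J3 → J1 → J5, Makespan: 76


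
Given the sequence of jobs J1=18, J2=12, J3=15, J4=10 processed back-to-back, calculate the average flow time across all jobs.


Completion times:
  J1: completes at 18
  J2: completes at 30
  J3: completes at 45
  J4: completes at 55
Sum = 148
Average = 148/4
= 37.00


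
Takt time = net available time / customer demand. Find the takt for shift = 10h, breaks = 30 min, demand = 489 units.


Available = 10×60 - 30 = 570 min
Takt time = 570 / 489
= 1.17 min/unit


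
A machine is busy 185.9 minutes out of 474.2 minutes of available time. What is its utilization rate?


Utilization = busy / total × 100
= 185.9 / 474.2 × 100
= 39.2%


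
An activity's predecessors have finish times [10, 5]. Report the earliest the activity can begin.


ES = max of all predecessor completion times
Predecessors: [10, 5]
ES = max(10, 5)
= 10


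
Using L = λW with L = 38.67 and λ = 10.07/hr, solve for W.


Little's law: L = λW → W = L / λ
= 38.67 / 10.07
= 3.84 hours


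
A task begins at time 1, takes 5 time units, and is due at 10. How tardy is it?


Completion = start + processing = 1 + 5 = 6
Tardiness = max(0, C - d) = max(0, 6 - 10)
= max(0, -4)
= 0


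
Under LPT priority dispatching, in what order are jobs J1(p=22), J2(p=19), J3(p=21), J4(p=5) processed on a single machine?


LPT: sort by longest processing time first
  J1: p=22
  J3: p=21
  J2: p=19
  J4: p=5
Order: J1 → J3 → J2 → J4


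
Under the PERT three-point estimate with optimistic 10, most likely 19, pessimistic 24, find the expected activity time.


te = (o + 4m + p) / 6
= (10 + 4×19 + 24) / 6
= (10 + 76 + 24) / 6
= 110 / 6
= 18.33


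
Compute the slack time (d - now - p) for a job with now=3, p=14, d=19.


Slack = due - current_time - processing
= 19 - 3 - 14
= 2


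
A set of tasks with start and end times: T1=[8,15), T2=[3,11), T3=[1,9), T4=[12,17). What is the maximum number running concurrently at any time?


Check each time point for overlaps:
  t=8: 3 tasks active (T1, T2, T3)
Max concurrent = 3


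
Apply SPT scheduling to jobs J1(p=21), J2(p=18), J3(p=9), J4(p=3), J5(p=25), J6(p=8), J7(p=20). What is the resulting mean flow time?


SPT order: J4 → J6 → J3 → J2 → J7 → J1 → J5
Completion times:
  J4: C=3
  J6: C=11
  J3: C=20
  J2: C=38
  J7: C=58
  J1: C=79
  J5: C=104
Sum = 313, n = 7
Mean flow = 313/7
= 44.71


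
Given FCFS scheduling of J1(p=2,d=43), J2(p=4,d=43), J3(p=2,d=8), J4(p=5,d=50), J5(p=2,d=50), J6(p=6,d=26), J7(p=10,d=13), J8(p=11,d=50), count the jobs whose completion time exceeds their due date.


Completion vs due date:
  J1: C=2, d=43 → on time
  J2: C=6, d=43 → on time
  J3: C=8, d=8 → on time
  J4: C=13, d=50 → on time
  J5: C=15, d=50 → on time
  J6: C=21, d=26 → on time
  J7: C=31, d=13 → TARDY
  J8: C=42, d=50 → on time
Tardy jobs: J7
Count = 1


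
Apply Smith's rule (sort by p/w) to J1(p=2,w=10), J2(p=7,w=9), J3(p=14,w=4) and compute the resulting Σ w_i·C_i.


WSPT order (by p/w): J1 → J2 → J3
  J1: C=2, w·C=10×2=20
  J2: C=9, w·C=9×9=81
  J3: C=23, w·C=4×23=92
Σ w·C = 193
= 193


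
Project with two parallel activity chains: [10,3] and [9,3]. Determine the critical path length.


Path A: 10 + 3 = 13
Path B: 9 + 3 = 12
Critical path = longest = max(13, 12)
= 13 (Path A)


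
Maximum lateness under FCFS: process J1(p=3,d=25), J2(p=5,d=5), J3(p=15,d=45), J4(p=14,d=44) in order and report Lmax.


Lateness per job (L = C - d):
  J1: C=3, d=25, L=-22
  J2: C=8, d=5, L=3
  J3: C=23, d=45, L=-22
  J4: C=37, d=44, L=-7
Lmax = max(-22, 3, -22, -7)
= 3


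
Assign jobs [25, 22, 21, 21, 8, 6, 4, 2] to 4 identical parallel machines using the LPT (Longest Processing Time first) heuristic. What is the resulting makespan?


Jobs (LPT sorted): [25, 22, 21, 21, 8, 6, 4, 2]
Machines: 4
  J=25 → Machine 1 (load: 0+25=25)
  J=22 → Machine 2 (load: 0+22=22)
  J=21 → Machine 3 (load: 0+21=21)
  J=21 → Machine 4 (load: 0+21=21)
  J=8 → Machine 3 (load: 21+8=29)
  J=6 → Machine 4 (load: 21+6=27)
  J=4 → Machine 2 (load: 22+4=26)
  J=2 → Machine 1 (load: 25+2=27)
Machine loads: [27, 26, 29, 27]
Makespan = max = 29 time units


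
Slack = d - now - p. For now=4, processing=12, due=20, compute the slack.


Slack = due - current_time - processing
= 20 - 4 - 12
= 4


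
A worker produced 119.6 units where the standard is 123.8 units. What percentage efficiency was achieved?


Efficiency = (actual / standard) × 100
= (119.6 / 123.8) × 100
= 96.6%


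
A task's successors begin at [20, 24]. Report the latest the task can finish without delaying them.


LF = min of all successor start times
Successors start at: [20, 24]
LF = min(20, 24)
= 20


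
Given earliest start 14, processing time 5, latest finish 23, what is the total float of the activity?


EF = ES + duration = 14 + 5 = 19
LS = LF - duration = 23 - 5 = 18
Total Float = LF - EF = 23 - 19
(or LS - ES = 18 - 14)
= 4


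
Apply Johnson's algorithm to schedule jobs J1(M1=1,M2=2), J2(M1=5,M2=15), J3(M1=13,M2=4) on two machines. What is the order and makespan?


Johnson's rule:
Group 1 (M1≤M2, sort by M1): ['J1', 'J2']
Group 2 (M1>M2, sort desc M2): ['J3']
Sequence: J1 → J2 → J3
Makespan calculation:
  J1: M1 done=1, M2 done=3
  J2: M1 done=6, M2 done=21
  J3: M1 done=19, M2 done=25
= Sequence: J1 → J2 → J3, Makespan: 25


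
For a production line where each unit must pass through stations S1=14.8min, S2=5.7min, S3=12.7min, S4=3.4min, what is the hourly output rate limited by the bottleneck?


Bottleneck = longest station time
Station times: [14.8, 5.7, 12.7, 3.4]
Max = 14.8 min
Rate = 60 / 14.8
= 4.05 units/hour (bottleneck: 14.8min)


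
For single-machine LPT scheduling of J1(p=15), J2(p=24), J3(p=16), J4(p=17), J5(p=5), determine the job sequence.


LPT: sort by longest processing time first
  J2: p=24
  J4: p=17
  J3: p=16
  J1: p=15
  J5: p=5
Order: J2 → J4 → J3 → J1 → J5


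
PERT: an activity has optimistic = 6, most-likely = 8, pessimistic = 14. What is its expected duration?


te = (o + 4m + p) / 6
= (6 + 4×8 + 14) / 6
= (6 + 32 + 14) / 6
= 52 / 6
= 8.67


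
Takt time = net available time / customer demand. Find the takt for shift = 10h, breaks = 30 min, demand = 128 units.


Available = 10×60 - 30 = 570 min
Takt time = 570 / 128
= 4.45 min/unit


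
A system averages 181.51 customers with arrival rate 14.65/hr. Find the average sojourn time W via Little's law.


Little's law: L = λW → W = L / λ
= 181.51 / 14.65
= 12.39 hours


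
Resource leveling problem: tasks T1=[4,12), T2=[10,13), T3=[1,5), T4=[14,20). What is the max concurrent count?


Check each time point for overlaps:
  t=4: 2 tasks active (T1, T3)
Max concurrent = 2


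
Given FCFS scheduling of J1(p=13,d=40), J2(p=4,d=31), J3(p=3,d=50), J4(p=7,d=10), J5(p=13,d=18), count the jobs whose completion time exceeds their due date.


Completion vs due date:
  J1: C=13, d=40 → on time
  J2: C=17, d=31 → on time
  J3: C=20, d=50 → on time
  J4: C=27, d=10 → TARDY
  J5: C=40, d=18 → TARDY
Tardy jobs: J4, J5
Count = 2


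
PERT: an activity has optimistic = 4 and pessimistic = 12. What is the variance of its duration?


σ² = ((p - o) / 6)² = (p - o)² / 36
= (12 - 4)² / 36
= 8² / 36
= 64 / 36
= 1.7778


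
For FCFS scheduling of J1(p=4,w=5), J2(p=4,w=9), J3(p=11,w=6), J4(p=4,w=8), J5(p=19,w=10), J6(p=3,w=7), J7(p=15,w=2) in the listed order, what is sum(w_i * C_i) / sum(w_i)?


Completion times:
  J1: C=4, w×C=5×4=20
  J2: C=8, w×C=9×8=72
  J3: C=19, w×C=6×19=114
  J4: C=23, w×C=8×23=184
  J5: C=42, w×C=10×42=420
  J6: C=45, w×C=7×45=315
  J7: C=60, w×C=2×60=120
Sum w×C = 1245
Sum w = 47
Weighted avg = 1245/47
= 26.49


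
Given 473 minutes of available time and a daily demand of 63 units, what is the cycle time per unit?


Cycle time = available time / demand
= 473 / 63
= 7.51 min/unit


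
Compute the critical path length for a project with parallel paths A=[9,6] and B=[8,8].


Path A: 9 + 6 = 15
Path B: 8 + 8 = 16
Critical path = longest = max(15, 16)
= 16 (Path B)


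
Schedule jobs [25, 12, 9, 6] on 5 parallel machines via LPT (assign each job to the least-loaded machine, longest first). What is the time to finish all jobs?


Jobs (LPT sorted): [25, 12, 9, 6]
Machines: 5
  J=25 → Machine 1 (load: 0+25=25)
  J=12 → Machine 2 (load: 0+12=12)
  J=9 → Machine 3 (load: 0+9=9)
  J=6 → Machine 4 (load: 0+6=6)
Machine loads: [25, 12, 9, 6, 0]
Makespan = max = 25 time units


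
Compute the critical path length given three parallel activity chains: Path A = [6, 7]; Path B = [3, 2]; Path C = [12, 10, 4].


Path A: 6 + 7 = 13
Path B: 3 + 2 = 5
Path C: 12 + 10 + 4 = 26
Critical path = longest = max(13, 5, 26)
= 26 (Path C)


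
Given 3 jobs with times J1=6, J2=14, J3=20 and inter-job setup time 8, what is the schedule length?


Makespan = Σ processing + (n-1) × setup
= (6 + 14 + 20) + (3-1)×8
= 40 + 16
= 56 time units


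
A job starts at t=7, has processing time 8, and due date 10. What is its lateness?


Completion = 7 + 8 = 15
Lateness = C - d = 15 - 10
= 5


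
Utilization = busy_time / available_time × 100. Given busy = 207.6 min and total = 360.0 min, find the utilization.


Utilization = busy / total × 100
= 207.6 / 360.0 × 100
= 57.7%


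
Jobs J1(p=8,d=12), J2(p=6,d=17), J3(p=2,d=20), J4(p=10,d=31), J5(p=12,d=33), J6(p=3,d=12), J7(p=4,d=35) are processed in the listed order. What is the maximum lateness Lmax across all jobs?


Lateness per job (L = C - d):
  J1: C=8, d=12, L=-4
  J2: C=14, d=17, L=-3
  J3: C=16, d=20, L=-4
  J4: C=26, d=31, L=-5
  J5: C=38, d=33, L=5
  J6: C=41, d=12, L=29
  J7: C=45, d=35, L=10
Lmax = max(-4, -3, -4, -5, 5, 29, 10)
= 29


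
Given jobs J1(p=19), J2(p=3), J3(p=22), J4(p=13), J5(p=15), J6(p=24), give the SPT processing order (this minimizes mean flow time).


SPT: sort by shortest processing time
  J2: p=3
  J4: p=13
  J5: p=15
  J1: p=19
  J3: p=22
  J6: p=24
Order: J2 → J4 → J5 → J1 → J3 → J6


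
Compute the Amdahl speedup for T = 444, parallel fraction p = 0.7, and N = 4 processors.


Amdahl's law: T_p = T × ((1-p) + p/N)
= 444 × ((1-0.7) + 0.7/4)
= 444 × (0.30 + 0.1750)
= 444 × 0.4750
= 210.90
Speedup = 444/210.90
= 2.11×


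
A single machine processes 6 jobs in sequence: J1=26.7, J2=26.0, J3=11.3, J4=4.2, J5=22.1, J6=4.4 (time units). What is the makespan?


Sequential makespan: sum all processing times
= 26.7 + 26.0 + 11.3 + 4.2 + 22.1 + 4.4
= 94.7 time units


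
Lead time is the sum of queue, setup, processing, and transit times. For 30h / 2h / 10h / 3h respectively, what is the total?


Lead time = queue + setup + processing + transit
= 30 + 2 + 10 + 3
= 45 hours


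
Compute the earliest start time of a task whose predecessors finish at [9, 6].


ES = max of all predecessor completion times
Predecessors: [9, 6]
ES = max(9, 6)
= 9


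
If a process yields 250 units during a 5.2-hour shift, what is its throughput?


Throughput = units / time
= 250 / 5.2
= 48.1 units/hour


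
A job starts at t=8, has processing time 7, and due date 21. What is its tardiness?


Completion = start + processing = 8 + 7 = 15
Tardiness = max(0, C - d) = max(0, 15 - 21)
= max(0, -6)
= 0


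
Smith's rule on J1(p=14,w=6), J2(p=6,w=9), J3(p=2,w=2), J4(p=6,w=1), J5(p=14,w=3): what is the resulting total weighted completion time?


WSPT order (by p/w): J2 → J3 → J1 → J5 → J4
  J2: C=6, w·C=9×6=54
  J3: C=8, w·C=2×8=16
  J1: C=22, w·C=6×22=132
  J5: C=36, w·C=3×36=108
  J4: C=42, w·C=1×42=42
Σ w·C = 352
= 352


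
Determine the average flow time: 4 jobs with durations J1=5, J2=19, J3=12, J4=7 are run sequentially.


Completion times:
  J1: completes at 5
  J2: completes at 24
  J3: completes at 36
  J4: completes at 43
Sum = 108
Average = 108/4
= 27.00


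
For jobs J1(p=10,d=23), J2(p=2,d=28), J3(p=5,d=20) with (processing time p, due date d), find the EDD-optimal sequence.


EDD: sort by earliest due date
  J3: d=20, p=5
  J1: d=23, p=10
  J2: d=28, p=2
Order: J3 → J1 → J2


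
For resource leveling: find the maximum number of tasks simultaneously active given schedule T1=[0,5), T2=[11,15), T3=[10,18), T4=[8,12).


Check each time point for overlaps:
  t=11: 3 tasks active (T2, T3, T4)
Max concurrent = 3


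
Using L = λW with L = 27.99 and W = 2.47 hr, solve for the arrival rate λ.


Little's law: L = λW → λ = L / W
= 27.99 / 2.47
= 11.33 per hour


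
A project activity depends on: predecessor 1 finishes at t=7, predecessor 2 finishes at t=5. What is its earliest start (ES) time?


ES = max of all predecessor completion times
Predecessors: [7, 5]
ES = max(7, 5)
= 7


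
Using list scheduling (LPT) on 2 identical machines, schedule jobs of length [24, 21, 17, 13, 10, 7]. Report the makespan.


Jobs (LPT sorted): [24, 21, 17, 13, 10, 7]
Machines: 2
  J=24 → Machine 1 (load: 0+24=24)
  J=21 → Machine 2 (load: 0+21=21)
  J=17 → Machine 2 (load: 21+17=38)
  J=13 → Machine 1 (load: 24+13=37)
  J=10 → Machine 1 (load: 37+10=47)
  J=7 → Machine 2 (load: 38+7=45)
Machine loads: [47, 45]
Makespan = max = 47 time units


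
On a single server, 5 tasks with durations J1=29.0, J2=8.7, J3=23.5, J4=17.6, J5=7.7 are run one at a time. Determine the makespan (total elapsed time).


Sequential makespan: sum all processing times
= 29.0 + 8.7 + 23.5 + 17.6 + 7.7
= 86.5 time units


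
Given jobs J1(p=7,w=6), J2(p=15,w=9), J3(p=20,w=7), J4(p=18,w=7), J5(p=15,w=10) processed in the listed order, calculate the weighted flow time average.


Completion times:
  J1: C=7, w×C=6×7=42
  J2: C=22, w×C=9×22=198
  J3: C=42, w×C=7×42=294
  J4: C=60, w×C=7×60=420
  J5: C=75, w×C=10×75=750
Sum w×C = 1704
Sum w = 39
Weighted avg = 1704/39
= 43.69


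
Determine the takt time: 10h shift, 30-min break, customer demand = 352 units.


Available = 10×60 - 30 = 570 min
Takt time = 570 / 352
= 1.62 min/unit


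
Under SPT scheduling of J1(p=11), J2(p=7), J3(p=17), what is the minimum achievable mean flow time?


SPT order: J2 → J1 → J3
Completion times:
  J2: C=7
  J1: C=18
  J3: C=35
Sum = 60, n = 3
Mean flow = 60/3
= 20.00


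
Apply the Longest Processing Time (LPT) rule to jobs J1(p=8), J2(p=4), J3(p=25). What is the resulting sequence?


LPT: sort by longest processing time first
  J3: p=25
  J1: p=8
  J2: p=4
Order: J3 → J1 → J2


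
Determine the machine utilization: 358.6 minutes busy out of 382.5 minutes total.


Utilization = busy / total × 100
= 358.6 / 382.5 × 100
= 93.8%


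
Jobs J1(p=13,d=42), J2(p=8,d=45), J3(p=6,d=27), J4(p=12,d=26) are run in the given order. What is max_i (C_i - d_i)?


Lateness per job (L = C - d):
  J1: C=13, d=42, L=-29
  J2: C=21, d=45, L=-24
  J3: C=27, d=27, L=0
  J4: C=39, d=26, L=13
Lmax = max(-29, -24, 0, 13)
= 13


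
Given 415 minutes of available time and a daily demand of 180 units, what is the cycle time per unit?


Cycle time = available time / demand
= 415 / 180
= 2.31 min/unit


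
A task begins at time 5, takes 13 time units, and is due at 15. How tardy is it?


Completion = start + processing = 5 + 13 = 18
Tardiness = max(0, C - d) = max(0, 18 - 15)
= max(0, 3)
= 3


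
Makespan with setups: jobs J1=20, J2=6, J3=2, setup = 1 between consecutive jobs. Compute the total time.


Makespan = Σ processing + (n-1) × setup
= (20 + 6 + 2) + (3-1)×1
= 28 + 2
= 30 time units


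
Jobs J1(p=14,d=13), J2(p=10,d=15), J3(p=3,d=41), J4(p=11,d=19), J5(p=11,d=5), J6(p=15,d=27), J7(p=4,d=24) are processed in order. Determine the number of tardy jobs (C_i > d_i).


Completion vs due date:
  J1: C=14, d=13 → TARDY
  J2: C=24, d=15 → TARDY
  J3: C=27, d=41 → on time
  J4: C=38, d=19 → TARDY
  J5: C=49, d=5 → TARDY
  J6: C=64, d=27 → TARDY
  J7: C=68, d=24 → TARDY
Tardy jobs: J1, J2, J4, J5, J6, J7
Count = 6


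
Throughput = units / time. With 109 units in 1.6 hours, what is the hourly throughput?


Throughput = units / time
= 109 / 1.6
= 68.1 units/hour


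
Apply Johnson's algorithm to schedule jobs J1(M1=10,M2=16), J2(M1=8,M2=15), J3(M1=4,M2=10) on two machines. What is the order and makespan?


Johnson's rule:
Group 1 (M1≤M2, sort by M1): ['J3', 'J2', 'J1']
Group 2 (M1>M2, sort desc M2): []
Sequence: J3 → J2 → J1
Makespan calculation:
  J3: M1 done=4, M2 done=14
  J2: M1 done=12, M2 done=29
  J1: M1 done=22, M2 done=45
= Sequence: J3 → J2 → J1, Makespan: 45


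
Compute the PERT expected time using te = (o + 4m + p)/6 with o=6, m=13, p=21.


te = (o + 4m + p) / 6
= (6 + 4×13 + 21) / 6
= (6 + 52 + 21) / 6
= 79 / 6
= 13.17


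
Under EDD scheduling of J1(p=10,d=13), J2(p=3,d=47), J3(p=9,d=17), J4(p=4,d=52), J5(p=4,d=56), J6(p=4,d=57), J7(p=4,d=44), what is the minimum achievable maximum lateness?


EDD order: J1 → J3 → J7 → J2 → J4 → J5 → J6
Completion and lateness:
  J1: C=10, d=13, L=10-13=-3
  J3: C=19, d=17, L=19-17=2
  J7: C=23, d=44, L=23-44=-21
  J2: C=26, d=47, L=26-47=-21
  J4: C=30, d=52, L=30-52=-22
  J5: C=34, d=56, L=34-56=-22
  J6: C=38, d=57, L=38-57=-19
Lmax = max(-3, 2, -21, -21, -22, -22, -19)
= 2


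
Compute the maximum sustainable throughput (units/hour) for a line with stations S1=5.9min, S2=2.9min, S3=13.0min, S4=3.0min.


Bottleneck = longest station time
Station times: [5.9, 2.9, 13.0, 3.0]
Max = 13.0 min
Rate = 60 / 13.0
= 4.62 units/hour (bottleneck: 13.0min)


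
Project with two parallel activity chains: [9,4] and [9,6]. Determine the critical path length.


Path A: 9 + 4 = 13
Path B: 9 + 6 = 15
Critical path = longest = max(13, 15)
= 15 (Path B)


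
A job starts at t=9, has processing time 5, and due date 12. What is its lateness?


Completion = 9 + 5 = 14
Lateness = C - d = 14 - 12
= 2


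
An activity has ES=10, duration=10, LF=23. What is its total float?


EF = ES + duration = 10 + 10 = 20
LS = LF - duration = 23 - 10 = 13
Total Float = LF - EF = 23 - 20
(or LS - ES = 13 - 10)
= 3


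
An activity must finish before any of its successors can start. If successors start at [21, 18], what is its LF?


LF = min of all successor start times
Successors start at: [21, 18]
LF = min(21, 18)
= 18


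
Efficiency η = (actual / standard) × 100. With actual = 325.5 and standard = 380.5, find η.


Efficiency = (actual / standard) × 100
= (325.5 / 380.5) × 100
= 85.5%


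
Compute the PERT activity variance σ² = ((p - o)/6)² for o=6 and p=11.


σ² = ((p - o) / 6)² = (p - o)² / 36
= (11 - 6)² / 36
= 5² / 36
= 25 / 36
= 0.6944


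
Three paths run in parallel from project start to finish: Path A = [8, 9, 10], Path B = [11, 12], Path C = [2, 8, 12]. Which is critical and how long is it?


Path A: 8 + 9 + 10 = 27
Path B: 11 + 12 = 23
Path C: 2 + 8 + 12 = 22
Critical path = longest = max(27, 23, 22)
= 27 (Path A)


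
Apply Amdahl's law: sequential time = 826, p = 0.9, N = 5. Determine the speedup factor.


Amdahl's law: T_p = T × ((1-p) + p/N)
= 826 × ((1-0.9) + 0.9/5)
= 826 × (0.10 + 0.1800)
= 826 × 0.2800
= 231.28
Speedup = 826/231.28
= 3.57×


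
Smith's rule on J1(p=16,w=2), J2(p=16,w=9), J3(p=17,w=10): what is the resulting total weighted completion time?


WSPT order (by p/w): J3 → J2 → J1
  J3: C=17, w·C=10×17=170
  J2: C=33, w·C=9×33=297
  J1: C=49, w·C=2×49=98
Σ w·C = 565
= 565


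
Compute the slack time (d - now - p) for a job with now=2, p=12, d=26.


Slack = due - current_time - processing
= 26 - 2 - 12
= 12


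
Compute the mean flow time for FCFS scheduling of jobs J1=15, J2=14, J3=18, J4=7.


Completion times:
  J1: completes at 15
  J2: completes at 29
  J3: completes at 47
  J4: completes at 54
Sum = 145
Average = 145/4
= 36.25


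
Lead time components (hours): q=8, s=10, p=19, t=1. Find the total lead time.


Lead time = queue + setup + processing + transit
= 8 + 10 + 19 + 1
= 38 hours


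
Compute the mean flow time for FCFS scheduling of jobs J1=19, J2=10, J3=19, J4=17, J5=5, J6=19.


Completion times:
  J1: completes at 19
  J2: completes at 29
  J3: completes at 48
  J4: completes at 65
  J5: completes at 70
  J6: completes at 89
Sum = 320
Average = 320/6
= 53.33


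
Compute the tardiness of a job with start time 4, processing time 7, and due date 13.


Completion = start + processing = 4 + 7 = 11
Tardiness = max(0, C - d) = max(0, 11 - 13)
= max(0, -2)
= 0


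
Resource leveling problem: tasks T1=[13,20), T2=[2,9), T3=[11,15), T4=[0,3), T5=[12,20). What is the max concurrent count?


Check each time point for overlaps:
  t=13: 3 tasks active (T1, T3, T5)
Max concurrent = 3


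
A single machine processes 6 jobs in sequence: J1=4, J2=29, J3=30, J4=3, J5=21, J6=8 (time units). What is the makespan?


Sequential makespan: sum all processing times
= 4 + 29 + 30 + 3 + 21 + 8
= 95 time units


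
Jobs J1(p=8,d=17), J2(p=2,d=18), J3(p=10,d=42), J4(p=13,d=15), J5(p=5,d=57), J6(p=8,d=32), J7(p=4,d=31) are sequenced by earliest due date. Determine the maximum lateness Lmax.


EDD order: J4 → J1 → J2 → J7 → J6 → J3 → J5
Completion and lateness:
  J4: C=13, d=15, L=13-15=-2
  J1: C=21, d=17, L=21-17=4
  J2: C=23, d=18, L=23-18=5
  J7: C=27, d=31, L=27-31=-4
  J6: C=35, d=32, L=35-32=3
  J3: C=45, d=42, L=45-42=3
  J5: C=50, d=57, L=50-57=-7
Lmax = max(-2, 4, 5, -4, 3, 3, -7)
= 5


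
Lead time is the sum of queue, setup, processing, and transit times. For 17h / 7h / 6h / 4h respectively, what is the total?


Lead time = queue + setup + processing + transit
= 17 + 7 + 6 + 4
= 34 hours


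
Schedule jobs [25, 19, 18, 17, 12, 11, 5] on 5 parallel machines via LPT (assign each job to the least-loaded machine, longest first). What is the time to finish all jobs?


Jobs (LPT sorted): [25, 19, 18, 17, 12, 11, 5]
Machines: 5
  J=25 → Machine 1 (load: 0+25=25)
  J=19 → Machine 2 (load: 0+19=19)
  J=18 → Machine 3 (load: 0+18=18)
  J=17 → Machine 4 (load: 0+17=17)
  J=12 → Machine 5 (load: 0+12=12)
  J=11 → Machine 5 (load: 12+11=23)
  J=5 → Machine 4 (load: 17+5=22)
Machine loads: [25, 19, 18, 22, 23]
Makespan = max = 25 time units


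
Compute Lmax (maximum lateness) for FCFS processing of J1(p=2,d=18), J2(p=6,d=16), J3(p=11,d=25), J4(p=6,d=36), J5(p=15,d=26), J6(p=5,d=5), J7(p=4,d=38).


Lateness per job (L = C - d):
  J1: C=2, d=18, L=-16
  J2: C=8, d=16, L=-8
  J3: C=19, d=25, L=-6
  J4: C=25, d=36, L=-11
  J5: C=40, d=26, L=14
  J6: C=45, d=5, L=40
  J7: C=49, d=38, L=11
Lmax = max(-16, -8, -6, -11, 14, 40, 11)
= 40


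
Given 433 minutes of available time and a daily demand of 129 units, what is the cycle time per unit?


Cycle time = available time / demand
= 433 / 129
= 3.36 min/unit


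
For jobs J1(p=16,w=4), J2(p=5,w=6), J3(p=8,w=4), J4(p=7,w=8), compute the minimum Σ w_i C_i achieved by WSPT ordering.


WSPT order (by p/w): J2 → J4 → J3 → J1
  J2: C=5, w·C=6×5=30
  J4: C=12, w·C=8×12=96
  J3: C=20, w·C=4×20=80
  J1: C=36, w·C=4×36=144
Σ w·C = 350
= 350


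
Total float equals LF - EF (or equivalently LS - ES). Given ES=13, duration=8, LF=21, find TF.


EF = ES + duration = 13 + 8 = 21
LS = LF - duration = 21 - 8 = 13
Total Float = LF - EF = 21 - 21
(or LS - ES = 13 - 13)
= 0


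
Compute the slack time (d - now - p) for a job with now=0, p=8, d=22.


Slack = due - current_time - processing
= 22 - 0 - 8
= 14


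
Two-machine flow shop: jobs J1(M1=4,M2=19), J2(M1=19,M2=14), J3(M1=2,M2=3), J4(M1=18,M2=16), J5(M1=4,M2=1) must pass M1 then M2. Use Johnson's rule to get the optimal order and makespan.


Johnson's rule:
Group 1 (M1≤M2, sort by M1): ['J3', 'J1']
Group 2 (M1>M2, sort desc M2): ['J4', 'J2', 'J5']
Sequence: J3 → J1 → J4 → J2 → J5
Makespan calculation:
  J3: M1 done=2, M2 done=5
  J1: M1 done=6, M2 done=25
  J4: M1 done=24, M2 done=41
  J2: M1 done=43, M2 done=57
  J5: M1 done=47, M2 done=58
= Sequence: J3 → J1 → J4 → J2 → J5, Makespan: 58


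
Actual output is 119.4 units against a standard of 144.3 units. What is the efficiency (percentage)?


Efficiency = (actual / standard) × 100
= (119.4 / 144.3) × 100
= 82.7%


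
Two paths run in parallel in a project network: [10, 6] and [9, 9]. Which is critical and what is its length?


Path A: 10 + 6 = 16
Path B: 9 + 9 = 18
Critical path = longest = max(16, 18)
= 18 (Path B)


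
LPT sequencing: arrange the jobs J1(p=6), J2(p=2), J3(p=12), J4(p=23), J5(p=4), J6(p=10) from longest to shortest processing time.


LPT: sort by longest processing time first
  J4: p=23
  J3: p=12
  J6: p=10
  J1: p=6
  J5: p=4
  J2: p=2
Order: J4 → J3 → J6 → J1 → J5 → J2


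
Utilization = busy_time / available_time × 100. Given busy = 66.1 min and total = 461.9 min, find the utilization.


Utilization = busy / total × 100
= 66.1 / 461.9 × 100
= 14.3%


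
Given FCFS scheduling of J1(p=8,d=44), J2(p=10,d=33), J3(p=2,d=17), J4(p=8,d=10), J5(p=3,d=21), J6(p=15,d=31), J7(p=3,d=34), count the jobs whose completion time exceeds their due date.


Completion vs due date:
  J1: C=8, d=44 → on time
  J2: C=18, d=33 → on time
  J3: C=20, d=17 → TARDY
  J4: C=28, d=10 → TARDY
  J5: C=31, d=21 → TARDY
  J6: C=46, d=31 → TARDY
  J7: C=49, d=34 → TARDY
Tardy jobs: J3, J4, J5, J6, J7
Count = 5


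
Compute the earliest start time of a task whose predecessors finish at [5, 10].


ES = max of all predecessor completion times
Predecessors: [5, 10]
ES = max(5, 10)
= 10


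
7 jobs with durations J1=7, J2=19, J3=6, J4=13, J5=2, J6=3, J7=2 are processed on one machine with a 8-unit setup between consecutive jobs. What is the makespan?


Makespan = Σ processing + (n-1) × setup
= (7 + 19 + 6 + 13 + 2 + 3 + 2) + (7-1)×8
= 52 + 48
= 100 time units


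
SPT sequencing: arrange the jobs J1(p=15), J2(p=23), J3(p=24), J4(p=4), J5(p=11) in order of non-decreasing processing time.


SPT: sort by shortest processing time
  J4: p=4
  J5: p=11
  J1: p=15
  J2: p=23
  J3: p=24
Order: J4 → J5 → J1 → J2 → J3


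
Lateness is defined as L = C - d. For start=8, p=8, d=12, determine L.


Completion = 8 + 8 = 16
Lateness = C - d = 16 - 12
= 4


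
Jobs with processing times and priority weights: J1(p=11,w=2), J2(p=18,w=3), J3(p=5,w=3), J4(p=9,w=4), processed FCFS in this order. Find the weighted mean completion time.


Completion times:
  J1: C=11, w×C=2×11=22
  J2: C=29, w×C=3×29=87
  J3: C=34, w×C=3×34=102
  J4: C=43, w×C=4×43=172
Sum w×C = 383
Sum w = 12
Weighted avg = 383/12
= 31.92


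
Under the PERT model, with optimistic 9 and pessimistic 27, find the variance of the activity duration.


σ² = ((p - o) / 6)² = (p - o)² / 36
= (27 - 9)² / 36
= 18² / 36
= 324 / 36
= 9.0000


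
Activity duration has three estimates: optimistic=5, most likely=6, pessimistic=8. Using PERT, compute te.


te = (o + 4m + p) / 6
= (5 + 4×6 + 8) / 6
= (5 + 24 + 8) / 6
= 37 / 6
= 6.17


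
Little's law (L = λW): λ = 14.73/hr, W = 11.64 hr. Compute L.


Little's law: L = λ × W
= 14.73 × 11.64
= 171.46


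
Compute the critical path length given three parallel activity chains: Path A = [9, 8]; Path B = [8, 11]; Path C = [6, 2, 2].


Path A: 9 + 8 = 17
Path B: 8 + 11 = 19
Path C: 6 + 2 + 2 = 10
Critical path = longest = max(17, 19, 10)
= 19 (Path B)


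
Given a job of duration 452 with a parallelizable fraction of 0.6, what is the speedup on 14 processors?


Amdahl's law: T_p = T × ((1-p) + p/N)
= 452 × ((1-0.6) + 0.6/14)
= 452 × (0.40 + 0.0429)
= 452 × 0.4429
= 200.17
Speedup = 452/200.17
= 2.26×


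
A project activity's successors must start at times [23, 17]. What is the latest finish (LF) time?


LF = min of all successor start times
Successors start at: [23, 17]
LF = min(23, 17)
= 17


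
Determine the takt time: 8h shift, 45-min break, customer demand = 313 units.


Available = 8×60 - 45 = 435 min
Takt time = 435 / 313
= 1.39 min/unit


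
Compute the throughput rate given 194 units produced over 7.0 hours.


Throughput = units / time
= 194 / 7.0
= 27.7 units/hour


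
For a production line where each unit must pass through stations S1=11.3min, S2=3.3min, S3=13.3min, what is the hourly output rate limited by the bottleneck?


Bottleneck = longest station time
Station times: [11.3, 3.3, 13.3]
Max = 13.3 min
Rate = 60 / 13.3
= 4.51 units/hour (bottleneck: 13.3min)


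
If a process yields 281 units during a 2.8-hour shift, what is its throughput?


Throughput = units / time
= 281 / 2.8
= 100.4 units/hour


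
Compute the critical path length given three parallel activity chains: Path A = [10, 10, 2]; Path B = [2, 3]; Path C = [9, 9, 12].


Path A: 10 + 10 + 2 = 22
Path B: 2 + 3 = 5
Path C: 9 + 9 + 12 = 30
Critical path = longest = max(22, 5, 30)
= 30 (Path C)


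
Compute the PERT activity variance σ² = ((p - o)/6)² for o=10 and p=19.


σ² = ((p - o) / 6)² = (p - o)² / 36
= (19 - 10)² / 36
= 9² / 36
= 81 / 36
= 2.2500


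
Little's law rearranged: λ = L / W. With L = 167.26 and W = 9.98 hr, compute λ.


Little's law: L = λW → λ = L / W
= 167.26 / 9.98
= 16.76 per hour


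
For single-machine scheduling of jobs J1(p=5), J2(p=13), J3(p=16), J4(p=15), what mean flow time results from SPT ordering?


SPT order: J1 → J2 → J4 → J3
Completion times:
  J1: C=5
  J2: C=18
  J4: C=33
  J3: C=49
Sum = 105, n = 4
Mean flow = 105/4
= 26.25


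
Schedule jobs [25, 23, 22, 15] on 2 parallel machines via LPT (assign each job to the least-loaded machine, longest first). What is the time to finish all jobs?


Jobs (LPT sorted): [25, 23, 22, 15]
Machines: 2
  J=25 → Machine 1 (load: 0+25=25)
  J=23 → Machine 2 (load: 0+23=23)
  J=22 → Machine 2 (load: 23+22=45)
  J=15 → Machine 1 (load: 25+15=40)
Machine loads: [40, 45]
Makespan = max = 45 time units


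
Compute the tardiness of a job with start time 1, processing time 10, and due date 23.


Completion = start + processing = 1 + 10 = 11
Tardiness = max(0, C - d) = max(0, 11 - 23)
= max(0, -12)
= 0


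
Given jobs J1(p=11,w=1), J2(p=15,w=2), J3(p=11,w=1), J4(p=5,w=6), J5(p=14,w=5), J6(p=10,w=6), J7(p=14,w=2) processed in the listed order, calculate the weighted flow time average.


Completion times:
  J1: C=11, w×C=1×11=11
  J2: C=26, w×C=2×26=52
  J3: C=37, w×C=1×37=37
  J4: C=42, w×C=6×42=252
  J5: C=56, w×C=5×56=280
  J6: C=66, w×C=6×66=396
  J7: C=80, w×C=2×80=160
Sum w×C = 1188
Sum w = 23
Weighted avg = 1188/23
= 51.65


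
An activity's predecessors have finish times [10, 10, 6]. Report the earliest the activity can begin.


ES = max of all predecessor completion times
Predecessors: [10, 10, 6]
ES = max(10, 10, 6)
= 10


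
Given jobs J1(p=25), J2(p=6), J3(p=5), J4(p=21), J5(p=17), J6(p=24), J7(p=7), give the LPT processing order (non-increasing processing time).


LPT: sort by longest processing time first
  J1: p=25
  J6: p=24
  J4: p=21
  J5: p=17
  J7: p=7
  J2: p=6
  J3: p=5
Order: J1 → J6 → J4 → J5 → J7 → J2 → J3


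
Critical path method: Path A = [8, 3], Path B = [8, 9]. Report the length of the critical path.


Path A: 8 + 3 = 11
Path B: 8 + 9 = 17
Critical path = longest = max(11, 17)
= 17 (Path B)


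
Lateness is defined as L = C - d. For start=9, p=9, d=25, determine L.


Completion = 9 + 9 = 18
Lateness = C - d = 18 - 25
= -7


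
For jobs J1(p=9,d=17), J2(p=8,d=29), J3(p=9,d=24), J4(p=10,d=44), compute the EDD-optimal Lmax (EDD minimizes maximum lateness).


EDD order: J1 → J3 → J2 → J4
Completion and lateness:
  J1: C=9, d=17, L=9-17=-8
  J3: C=18, d=24, L=18-24=-6
  J2: C=26, d=29, L=26-29=-3
  J4: C=36, d=44, L=36-44=-8
Lmax = max(-8, -6, -3, -8)
= -3


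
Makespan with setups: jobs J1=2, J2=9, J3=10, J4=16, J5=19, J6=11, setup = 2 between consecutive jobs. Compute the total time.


Makespan = Σ processing + (n-1) × setup
= (2 + 9 + 10 + 16 + 19 + 11) + (6-1)×2
= 67 + 10
= 77 time units


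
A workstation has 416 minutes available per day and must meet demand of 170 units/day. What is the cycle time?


Cycle time = available time / demand
= 416 / 170
= 2.45 min/unit
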